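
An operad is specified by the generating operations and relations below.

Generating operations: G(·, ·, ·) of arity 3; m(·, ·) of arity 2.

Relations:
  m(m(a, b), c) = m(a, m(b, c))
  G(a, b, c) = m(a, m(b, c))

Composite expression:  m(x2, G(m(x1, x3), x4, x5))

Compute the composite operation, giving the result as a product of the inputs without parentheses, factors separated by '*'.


All parenthesizations of m agree; list the x-inputs left to right.
m(x1, x3) linearizes to x1 * x3
G(m(x1, x3), x4, x5) linearizes to x1 * x3 * x4 * x5
m(x2, G(m(x1, x3), x4, x5)) linearizes to x2 * x1 * x3 * x4 * x5

x2 * x1 * x3 * x4 * x5


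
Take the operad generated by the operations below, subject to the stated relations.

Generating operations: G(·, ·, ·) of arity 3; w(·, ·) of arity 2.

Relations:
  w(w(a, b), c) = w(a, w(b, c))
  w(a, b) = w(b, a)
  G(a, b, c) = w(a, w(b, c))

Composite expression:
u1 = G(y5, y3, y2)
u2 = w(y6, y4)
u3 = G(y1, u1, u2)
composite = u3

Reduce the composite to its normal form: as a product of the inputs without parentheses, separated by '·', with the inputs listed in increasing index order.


y1 · y2 · y3 · y4 · y5 · y6

Any arrangement under G is one operation, so sort the y-inputs.
G(y5, y3, y2) spells out as y5 · y3 · y2
w(y6, y4) spells out as y6 · y4
G(y1, G(y5, y3, y2), w(y6, y4)) spells out as y1 · y5 · y3 · y2 · y6 · y4
commutativity sorts the factors: y1 · y2 · y3 · y4 · y5 · y6


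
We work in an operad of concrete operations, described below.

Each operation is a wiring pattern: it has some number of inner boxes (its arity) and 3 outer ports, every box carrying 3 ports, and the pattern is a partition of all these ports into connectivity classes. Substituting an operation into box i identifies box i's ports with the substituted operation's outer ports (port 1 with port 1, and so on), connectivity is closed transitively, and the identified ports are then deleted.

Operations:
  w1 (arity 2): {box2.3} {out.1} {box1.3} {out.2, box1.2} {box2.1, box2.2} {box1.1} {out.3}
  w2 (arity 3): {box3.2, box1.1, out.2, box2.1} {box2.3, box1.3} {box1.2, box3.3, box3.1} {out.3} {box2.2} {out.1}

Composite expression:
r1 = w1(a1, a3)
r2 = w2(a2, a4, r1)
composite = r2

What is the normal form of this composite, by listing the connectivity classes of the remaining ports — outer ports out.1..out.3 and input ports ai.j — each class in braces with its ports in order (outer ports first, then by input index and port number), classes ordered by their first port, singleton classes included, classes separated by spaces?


{out.1} {out.2, a1.2, a2.1, a4.1} {out.3} {a1.1} {a1.3} {a2.2} {a2.3, a4.3} {a3.1, a3.2} {a3.3} {a4.2}

Two ports join when wires chain via w2-identified ports.
composing w1 on (a1, a3), with out.j its own outer ports: {out.1} {out.2, a1.2} {out.3} {a1.1} {a1.3} {a3.1, a3.2} {a3.3}
composing w2 on (a2, a4, a1, a3), with out.j its own outer ports: {out.1} {out.2, a1.2, a2.1, a4.1} {out.3} {a1.1} {a1.3} {a2.2} {a2.3, a4.3} {a3.1, a3.2} {a3.3} {a4.2}


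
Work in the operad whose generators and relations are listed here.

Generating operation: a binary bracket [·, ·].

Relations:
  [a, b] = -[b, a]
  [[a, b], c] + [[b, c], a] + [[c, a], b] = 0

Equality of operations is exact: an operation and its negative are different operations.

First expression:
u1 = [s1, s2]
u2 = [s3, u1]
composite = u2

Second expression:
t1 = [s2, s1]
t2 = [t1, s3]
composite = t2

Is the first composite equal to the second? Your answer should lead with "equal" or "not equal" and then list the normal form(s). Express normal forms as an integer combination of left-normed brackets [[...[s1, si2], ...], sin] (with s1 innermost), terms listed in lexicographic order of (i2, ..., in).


equal; the common form is -[[s1, s2], s3]

The first expression, normalized: -[[s1, s2], s3]
The second expression, normalized: -[[s1, s2], s3]
The forms coincide; equal.


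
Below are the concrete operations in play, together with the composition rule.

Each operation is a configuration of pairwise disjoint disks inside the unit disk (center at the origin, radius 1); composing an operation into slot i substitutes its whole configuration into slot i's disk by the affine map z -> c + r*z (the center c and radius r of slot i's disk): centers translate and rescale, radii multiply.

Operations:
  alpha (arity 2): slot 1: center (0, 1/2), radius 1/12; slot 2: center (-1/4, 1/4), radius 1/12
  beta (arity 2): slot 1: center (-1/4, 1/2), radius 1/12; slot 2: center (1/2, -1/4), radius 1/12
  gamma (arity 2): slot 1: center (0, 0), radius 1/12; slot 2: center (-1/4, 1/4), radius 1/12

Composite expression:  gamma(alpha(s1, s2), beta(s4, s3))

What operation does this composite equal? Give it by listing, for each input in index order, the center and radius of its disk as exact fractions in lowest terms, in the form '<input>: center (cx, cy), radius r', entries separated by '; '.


s1: center (0, 1/24), radius 1/144; s2: center (-1/48, 1/48), radius 1/144; s3: center (-5/24, 11/48), radius 1/144; s4: center (-13/48, 7/24), radius 1/144

Only the slot chain above each s matters under gamma; compose those maps.
for s1, the 2-step affine chain lands on center (0, 1/24), radius 1/144
for s2, the 2-step affine chain lands on center (-1/48, 1/48), radius 1/144
for s4, the 2-step affine chain lands on center (-13/48, 7/24), radius 1/144
for s3, the 2-step affine chain lands on center (-5/24, 11/48), radius 1/144


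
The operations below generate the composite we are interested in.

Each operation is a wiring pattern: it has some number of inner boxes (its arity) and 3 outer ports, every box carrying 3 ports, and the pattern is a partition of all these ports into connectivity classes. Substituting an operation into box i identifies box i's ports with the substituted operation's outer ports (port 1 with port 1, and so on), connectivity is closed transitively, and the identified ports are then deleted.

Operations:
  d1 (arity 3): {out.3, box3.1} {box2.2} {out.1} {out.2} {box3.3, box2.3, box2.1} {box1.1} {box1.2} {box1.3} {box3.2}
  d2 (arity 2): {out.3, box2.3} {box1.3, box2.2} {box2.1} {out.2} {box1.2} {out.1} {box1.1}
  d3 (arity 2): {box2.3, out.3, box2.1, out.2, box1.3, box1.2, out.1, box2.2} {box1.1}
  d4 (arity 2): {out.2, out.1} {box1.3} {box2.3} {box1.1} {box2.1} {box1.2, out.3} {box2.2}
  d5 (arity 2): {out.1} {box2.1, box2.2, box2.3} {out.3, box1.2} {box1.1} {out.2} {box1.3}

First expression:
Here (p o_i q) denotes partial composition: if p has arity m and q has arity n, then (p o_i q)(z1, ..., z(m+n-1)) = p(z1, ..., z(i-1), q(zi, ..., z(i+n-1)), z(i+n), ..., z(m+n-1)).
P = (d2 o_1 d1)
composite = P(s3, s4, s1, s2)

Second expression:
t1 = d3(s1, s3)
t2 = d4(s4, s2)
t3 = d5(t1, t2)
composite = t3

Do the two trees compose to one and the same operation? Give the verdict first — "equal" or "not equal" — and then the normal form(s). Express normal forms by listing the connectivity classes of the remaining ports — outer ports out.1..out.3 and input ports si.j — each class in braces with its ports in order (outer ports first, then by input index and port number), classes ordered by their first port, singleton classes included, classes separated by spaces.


not equal; first: {out.1} {out.2} {out.3, s2.3} {s1.1, s2.2} {s1.2} {s1.3, s4.1, s4.3} {s2.1} {s3.1} {s3.2} {s3.3} {s4.2}; second: {out.1} {out.2} {out.3, s1.2, s1.3, s3.1, s3.2, s3.3} {s1.1} {s2.1} {s2.2} {s2.3} {s4.1} {s4.2} {s4.3}


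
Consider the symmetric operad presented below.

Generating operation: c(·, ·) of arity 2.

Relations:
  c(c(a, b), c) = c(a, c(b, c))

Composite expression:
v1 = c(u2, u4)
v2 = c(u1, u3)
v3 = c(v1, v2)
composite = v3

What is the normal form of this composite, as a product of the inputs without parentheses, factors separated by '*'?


u2 * u4 * u1 * u3

Associativity of c dissolves the nesting; only the u-input order survives.
c(u2, u4) collapses to u2 * u4
c(u1, u3) collapses to u1 * u3
c(c(u2, u4), c(u1, u3)) collapses to u2 * u4 * u1 * u3


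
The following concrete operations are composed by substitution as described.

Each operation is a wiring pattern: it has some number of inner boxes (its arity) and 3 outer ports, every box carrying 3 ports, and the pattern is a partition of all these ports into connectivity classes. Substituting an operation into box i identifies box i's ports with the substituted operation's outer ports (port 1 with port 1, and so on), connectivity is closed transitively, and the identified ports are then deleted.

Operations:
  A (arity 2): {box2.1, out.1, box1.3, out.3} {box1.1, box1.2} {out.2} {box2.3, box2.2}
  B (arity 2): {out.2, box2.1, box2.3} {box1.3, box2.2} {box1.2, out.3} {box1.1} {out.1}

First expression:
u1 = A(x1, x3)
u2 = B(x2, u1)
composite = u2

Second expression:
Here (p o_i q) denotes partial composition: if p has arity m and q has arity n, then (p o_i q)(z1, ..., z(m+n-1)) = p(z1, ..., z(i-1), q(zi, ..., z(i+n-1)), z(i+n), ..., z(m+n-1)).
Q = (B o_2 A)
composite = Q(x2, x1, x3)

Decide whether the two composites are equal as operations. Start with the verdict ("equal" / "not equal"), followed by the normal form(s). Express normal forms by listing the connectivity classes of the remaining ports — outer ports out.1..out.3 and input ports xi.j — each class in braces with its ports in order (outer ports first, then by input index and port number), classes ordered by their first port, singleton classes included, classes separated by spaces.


equal; the common form is {out.1} {out.2, x1.3, x3.1} {out.3, x2.2} {x1.1, x1.2} {x2.1} {x2.3} {x3.2, x3.3}

The first expression reduces to {out.1} {out.2, x1.3, x3.1} {out.3, x2.2} {x1.1, x1.2} {x2.1} {x2.3} {x3.2, x3.3}
The second expression reduces to {out.1} {out.2, x1.3, x3.1} {out.3, x2.2} {x1.1, x1.2} {x2.1} {x2.3} {x3.2, x3.3}
One common form — equal.


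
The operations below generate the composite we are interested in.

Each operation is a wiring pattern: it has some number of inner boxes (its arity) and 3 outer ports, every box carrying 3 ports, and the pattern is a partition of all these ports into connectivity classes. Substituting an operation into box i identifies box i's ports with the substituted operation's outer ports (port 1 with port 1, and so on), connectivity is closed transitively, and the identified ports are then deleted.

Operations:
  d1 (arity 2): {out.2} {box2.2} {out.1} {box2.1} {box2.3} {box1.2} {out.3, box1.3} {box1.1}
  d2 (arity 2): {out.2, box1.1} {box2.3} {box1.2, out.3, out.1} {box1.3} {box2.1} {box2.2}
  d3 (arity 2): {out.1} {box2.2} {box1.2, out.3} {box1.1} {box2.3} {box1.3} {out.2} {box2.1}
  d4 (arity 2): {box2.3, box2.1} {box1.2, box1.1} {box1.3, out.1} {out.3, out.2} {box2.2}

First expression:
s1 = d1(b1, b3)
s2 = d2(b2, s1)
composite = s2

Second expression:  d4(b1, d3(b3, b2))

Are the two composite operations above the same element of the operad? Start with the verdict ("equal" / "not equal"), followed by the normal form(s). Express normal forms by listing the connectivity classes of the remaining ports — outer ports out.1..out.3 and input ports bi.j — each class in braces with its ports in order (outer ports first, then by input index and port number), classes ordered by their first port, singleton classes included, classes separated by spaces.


not equal; the first gives {out.1, out.3, b2.2} {out.2, b2.1} {b1.1} {b1.2} {b1.3} {b2.3} {b3.1} {b3.2} {b3.3} and the second {out.1, b1.3} {out.2, out.3} {b1.1, b1.2} {b2.1} {b2.2} {b2.3} {b3.1} {b3.2} {b3.3}

The first composite normalizes to {out.1, out.3, b2.2} {out.2, b2.1} {b1.1} {b1.2} {b1.3} {b2.3} {b3.1} {b3.2} {b3.3}
The second composite normalizes to {out.1, b1.3} {out.2, out.3} {b1.1, b1.2} {b2.1} {b2.2} {b2.3} {b3.1} {b3.2} {b3.3}
The forms do not match — not equal.


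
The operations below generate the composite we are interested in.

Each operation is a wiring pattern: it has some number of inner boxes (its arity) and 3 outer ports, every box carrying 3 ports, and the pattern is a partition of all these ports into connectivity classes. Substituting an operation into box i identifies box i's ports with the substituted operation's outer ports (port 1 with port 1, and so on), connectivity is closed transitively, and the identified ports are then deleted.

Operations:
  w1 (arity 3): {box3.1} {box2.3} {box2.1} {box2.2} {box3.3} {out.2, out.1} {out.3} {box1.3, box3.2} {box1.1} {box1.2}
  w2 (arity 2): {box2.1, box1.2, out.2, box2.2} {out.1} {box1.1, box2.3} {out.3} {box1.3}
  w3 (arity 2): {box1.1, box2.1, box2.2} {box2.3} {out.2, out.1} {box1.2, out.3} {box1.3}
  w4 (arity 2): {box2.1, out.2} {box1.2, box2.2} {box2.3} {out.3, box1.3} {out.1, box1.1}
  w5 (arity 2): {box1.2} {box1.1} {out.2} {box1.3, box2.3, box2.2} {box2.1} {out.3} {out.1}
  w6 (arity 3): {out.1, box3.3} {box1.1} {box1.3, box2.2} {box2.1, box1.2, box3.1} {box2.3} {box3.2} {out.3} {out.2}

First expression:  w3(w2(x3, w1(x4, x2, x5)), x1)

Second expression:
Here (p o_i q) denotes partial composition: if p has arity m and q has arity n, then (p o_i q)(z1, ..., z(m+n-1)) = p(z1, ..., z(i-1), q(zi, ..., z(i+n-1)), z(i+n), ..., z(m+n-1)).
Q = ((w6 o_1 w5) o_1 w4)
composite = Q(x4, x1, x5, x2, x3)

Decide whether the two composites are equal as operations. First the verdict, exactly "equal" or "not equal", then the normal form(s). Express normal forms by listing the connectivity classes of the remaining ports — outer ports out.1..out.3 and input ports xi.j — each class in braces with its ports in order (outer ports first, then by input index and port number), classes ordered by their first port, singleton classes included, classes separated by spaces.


not equal; the first gives {out.1, out.2} {out.3, x3.2} {x1.1, x1.2} {x1.3} {x2.1} {x2.2} {x2.3} {x3.1} {x3.3} {x4.1} {x4.2} {x4.3, x5.2} {x5.1} {x5.3} and the second {out.1, x3.3} {out.2} {out.3} {x1.1} {x1.2, x4.2} {x1.3} {x2.1, x3.1} {x2.2} {x2.3} {x3.2} {x4.1} {x4.3, x5.2, x5.3} {x5.1}

The first expression, normalized: {out.1, out.2} {out.3, x3.2} {x1.1, x1.2} {x1.3} {x2.1} {x2.2} {x2.3} {x3.1} {x3.3} {x4.1} {x4.2} {x4.3, x5.2} {x5.1} {x5.3}
The second expression, normalized: {out.1, x3.3} {out.2} {out.3} {x1.1} {x1.2, x4.2} {x1.3} {x2.1, x3.1} {x2.2} {x2.3} {x3.2} {x4.1} {x4.3, x5.2, x5.3} {x5.1}
The normal forms differ: not equal.


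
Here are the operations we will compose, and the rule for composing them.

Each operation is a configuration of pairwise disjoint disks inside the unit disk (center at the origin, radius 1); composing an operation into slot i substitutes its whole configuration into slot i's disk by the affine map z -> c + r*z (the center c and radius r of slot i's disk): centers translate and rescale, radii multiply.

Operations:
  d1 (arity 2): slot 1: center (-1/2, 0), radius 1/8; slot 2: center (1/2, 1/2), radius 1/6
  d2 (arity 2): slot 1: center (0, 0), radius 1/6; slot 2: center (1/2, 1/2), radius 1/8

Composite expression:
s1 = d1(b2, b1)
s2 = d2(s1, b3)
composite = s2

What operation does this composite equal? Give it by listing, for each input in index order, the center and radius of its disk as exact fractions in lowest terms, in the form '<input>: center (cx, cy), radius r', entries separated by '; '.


b1: center (1/12, 1/12), radius 1/36; b2: center (-1/12, 0), radius 1/48; b3: center (1/2, 1/2), radius 1/8


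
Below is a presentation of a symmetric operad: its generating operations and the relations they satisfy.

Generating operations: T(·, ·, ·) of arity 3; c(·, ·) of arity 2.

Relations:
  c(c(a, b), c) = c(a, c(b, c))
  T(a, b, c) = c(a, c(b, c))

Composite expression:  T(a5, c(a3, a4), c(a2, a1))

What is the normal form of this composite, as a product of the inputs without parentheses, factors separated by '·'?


a5 · a3 · a4 · a2 · a1


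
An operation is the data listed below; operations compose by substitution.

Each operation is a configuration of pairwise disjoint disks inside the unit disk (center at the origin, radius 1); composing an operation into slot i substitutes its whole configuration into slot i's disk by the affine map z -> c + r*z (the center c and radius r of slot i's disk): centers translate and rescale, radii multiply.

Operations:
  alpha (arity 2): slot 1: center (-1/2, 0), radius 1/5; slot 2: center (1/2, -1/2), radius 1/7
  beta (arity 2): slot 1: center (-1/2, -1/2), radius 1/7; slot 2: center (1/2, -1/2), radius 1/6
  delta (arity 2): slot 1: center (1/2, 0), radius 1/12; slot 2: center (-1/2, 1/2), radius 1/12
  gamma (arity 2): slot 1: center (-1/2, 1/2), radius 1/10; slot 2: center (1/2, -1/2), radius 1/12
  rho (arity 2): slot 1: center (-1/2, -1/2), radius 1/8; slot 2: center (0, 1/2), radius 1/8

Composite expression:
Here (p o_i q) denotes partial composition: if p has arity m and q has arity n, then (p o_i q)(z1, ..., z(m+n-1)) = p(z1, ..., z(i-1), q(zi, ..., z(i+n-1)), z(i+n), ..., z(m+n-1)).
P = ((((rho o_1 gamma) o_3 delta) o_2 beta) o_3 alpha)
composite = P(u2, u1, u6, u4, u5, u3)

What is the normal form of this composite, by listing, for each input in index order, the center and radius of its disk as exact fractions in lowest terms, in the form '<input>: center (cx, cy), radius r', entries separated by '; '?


u1: center (-85/192, -109/192), radius 1/672; u2: center (-9/16, -7/16), radius 1/80; u3: center (-1/16, 9/16), radius 1/96; u4: center (-497/1152, -655/1152), radius 1/4032; u5: center (1/16, 1/2), radius 1/96; u6: center (-499/1152, -109/192), radius 1/2880

Below rho, radii multiply path by path; the u-disk centers shift.
input u2: applying the 2 nested substitutions gives center (-9/16, -7/16), radius 1/80
input u1: applying the 3 nested substitutions gives center (-85/192, -109/192), radius 1/672
input u6: applying the 4 nested substitutions gives center (-499/1152, -109/192), radius 1/2880
input u4: applying the 4 nested substitutions gives center (-497/1152, -655/1152), radius 1/4032
input u5: applying the 2 nested substitutions gives center (1/16, 1/2), radius 1/96
input u3: applying the 2 nested substitutions gives center (-1/16, 9/16), radius 1/96


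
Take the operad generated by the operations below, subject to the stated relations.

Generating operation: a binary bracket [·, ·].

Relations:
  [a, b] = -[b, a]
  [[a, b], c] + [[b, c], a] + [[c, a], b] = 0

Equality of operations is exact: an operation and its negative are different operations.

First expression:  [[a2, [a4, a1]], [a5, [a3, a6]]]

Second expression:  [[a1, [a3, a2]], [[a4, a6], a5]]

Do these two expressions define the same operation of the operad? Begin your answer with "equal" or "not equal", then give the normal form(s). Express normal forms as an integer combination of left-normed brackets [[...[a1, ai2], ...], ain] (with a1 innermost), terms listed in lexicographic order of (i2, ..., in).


not equal: they reduce to -[[[[[a1, a4], a2], a3], a6], a5] + [[[[[a1, a4], a2], a5], a3], a6] - [[[[[a1, a4], a2], a5], a6], a3] + [[[[[a1, a4], a2], a6], a3], a5] and -[[[[[a1, a2], a3], a4], a6], a5] + [[[[[a1, a2], a3], a5], a4], a6] - [[[[[a1, a2], a3], a5], a6], a4] + [[[[[a1, a2], a3], a6], a4], a5] + [[[[[a1, a3], a2], a4], a6], a5] - [[[[[a1, a3], a2], a5], a4], a6] + [[[[[a1, a3], a2], a5], a6], a4] - [[[[[a1, a3], a2], a6], a4], a5]

The first expression, normalized: -[[[[[a1, a4], a2], a3], a6], a5] + [[[[[a1, a4], a2], a5], a3], a6] - [[[[[a1, a4], a2], a5], a6], a3] + [[[[[a1, a4], a2], a6], a3], a5]
The second expression, normalized: -[[[[[a1, a2], a3], a4], a6], a5] + [[[[[a1, a2], a3], a5], a4], a6] - [[[[[a1, a2], a3], a5], a6], a4] + [[[[[a1, a2], a3], a6], a4], a5] + [[[[[a1, a3], a2], a4], a6], a5] - [[[[[a1, a3], a2], a5], a4], a6] + [[[[[a1, a3], a2], a5], a6], a4] - [[[[[a1, a3], a2], a6], a4], a5]
They disagree, so not equal.


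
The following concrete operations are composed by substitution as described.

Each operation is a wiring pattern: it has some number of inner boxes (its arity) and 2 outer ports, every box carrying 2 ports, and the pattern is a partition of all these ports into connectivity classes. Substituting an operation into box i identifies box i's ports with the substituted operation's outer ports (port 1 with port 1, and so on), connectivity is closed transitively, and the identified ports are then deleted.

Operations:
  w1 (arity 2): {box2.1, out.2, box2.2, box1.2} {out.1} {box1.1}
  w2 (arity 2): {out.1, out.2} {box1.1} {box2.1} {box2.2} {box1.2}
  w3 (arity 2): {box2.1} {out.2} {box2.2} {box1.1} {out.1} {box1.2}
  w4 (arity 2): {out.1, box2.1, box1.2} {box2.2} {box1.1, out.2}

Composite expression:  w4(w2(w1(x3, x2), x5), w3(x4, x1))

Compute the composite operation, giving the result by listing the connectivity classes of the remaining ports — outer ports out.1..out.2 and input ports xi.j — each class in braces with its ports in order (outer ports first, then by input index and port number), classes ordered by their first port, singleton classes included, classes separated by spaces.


{out.1, out.2} {x1.1} {x1.2} {x2.1, x2.2, x3.2} {x3.1} {x4.1} {x4.2} {x5.1} {x5.2}

Two ports join when wires chain via w4-identified ports.
through w1, on inputs (x3, x2): {out.1} {out.2, x2.1, x2.2, x3.2} {x3.1} (out.j = stage outer ports)
through w2, on inputs (x3, x2, x5): {out.1, out.2} {x2.1, x2.2, x3.2} {x3.1} {x5.1} {x5.2} (out.j = stage outer ports)
through w3, on inputs (x4, x1): {out.1} {out.2} {x1.1} {x1.2} {x4.1} {x4.2} (out.j = stage outer ports)
through w4, on inputs (x3, x2, x5, x4, x1): {out.1, out.2} {x1.1} {x1.2} {x2.1, x2.2, x3.2} {x3.1} {x4.1} {x4.2} {x5.1} {x5.2} (out.j = stage outer ports)


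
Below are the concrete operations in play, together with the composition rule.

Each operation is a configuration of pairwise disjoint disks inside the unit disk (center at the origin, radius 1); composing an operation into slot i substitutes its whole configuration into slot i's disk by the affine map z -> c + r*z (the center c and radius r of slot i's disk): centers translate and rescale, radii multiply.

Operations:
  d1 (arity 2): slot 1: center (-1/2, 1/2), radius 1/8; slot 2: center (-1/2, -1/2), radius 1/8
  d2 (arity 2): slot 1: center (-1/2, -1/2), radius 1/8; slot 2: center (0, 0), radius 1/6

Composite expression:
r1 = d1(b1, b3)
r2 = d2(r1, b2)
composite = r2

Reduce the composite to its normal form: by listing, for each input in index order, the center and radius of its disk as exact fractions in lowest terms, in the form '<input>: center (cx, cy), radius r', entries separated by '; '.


b1: center (-9/16, -7/16), radius 1/64; b2: center (0, 0), radius 1/6; b3: center (-9/16, -9/16), radius 1/64

Each b-disk chains the slot maps above it in d2; radii multiply.
tracing b1 down its 2-map path: center (-9/16, -7/16), radius 1/64
tracing b3 down its 2-map path: center (-9/16, -9/16), radius 1/64
tracing b2 down its 1-map path: center (0, 0), radius 1/6


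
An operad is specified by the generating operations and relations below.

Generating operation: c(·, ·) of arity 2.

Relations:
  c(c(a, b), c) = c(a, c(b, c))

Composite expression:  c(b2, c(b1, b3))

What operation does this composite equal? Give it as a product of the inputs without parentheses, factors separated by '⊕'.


b2 ⊕ b1 ⊕ b3

Every regrouping of c is equal, so read the b-inputs in written order.
c(b1, b3) reduces to b1 ⊕ b3
c(b2, c(b1, b3)) reduces to b2 ⊕ b1 ⊕ b3


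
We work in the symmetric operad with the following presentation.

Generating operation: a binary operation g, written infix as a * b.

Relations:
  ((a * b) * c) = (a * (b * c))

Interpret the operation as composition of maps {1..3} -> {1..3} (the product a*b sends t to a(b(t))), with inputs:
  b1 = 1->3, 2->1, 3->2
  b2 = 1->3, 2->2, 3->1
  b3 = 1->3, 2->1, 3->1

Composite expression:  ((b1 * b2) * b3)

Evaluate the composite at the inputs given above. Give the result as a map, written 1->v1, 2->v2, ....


1->3, 2->2, 3->2

(b1 * b2) = 1->2, 2->1, 3->3
((b1 * b2) * b3) = 1->3, 2->2, 3->2


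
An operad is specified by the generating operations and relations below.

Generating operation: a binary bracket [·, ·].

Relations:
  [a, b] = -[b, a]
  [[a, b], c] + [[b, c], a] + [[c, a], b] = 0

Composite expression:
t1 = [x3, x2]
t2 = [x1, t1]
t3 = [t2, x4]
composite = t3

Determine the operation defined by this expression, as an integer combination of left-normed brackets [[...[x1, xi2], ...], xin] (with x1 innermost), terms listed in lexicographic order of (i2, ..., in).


-[[[x1, x2], x3], x4] + [[[x1, x3], x2], x4]

A multilinear Lie element is pinned by x1-initial words (x1 innermost).
Composite bracket: [[x1, [x3, x2]], x4]
The bracket unfolds into 8 signed words via [a, b] = ab - ba (2^3 = 8).
Keep just the words that open with x1:
  x1x2x3x4 appears with sign -1, giving the term -[[[x1, x2], x3], x4]
  x1x3x2x4 appears with sign +1, giving the term +[[[x1, x3], x2], x4]


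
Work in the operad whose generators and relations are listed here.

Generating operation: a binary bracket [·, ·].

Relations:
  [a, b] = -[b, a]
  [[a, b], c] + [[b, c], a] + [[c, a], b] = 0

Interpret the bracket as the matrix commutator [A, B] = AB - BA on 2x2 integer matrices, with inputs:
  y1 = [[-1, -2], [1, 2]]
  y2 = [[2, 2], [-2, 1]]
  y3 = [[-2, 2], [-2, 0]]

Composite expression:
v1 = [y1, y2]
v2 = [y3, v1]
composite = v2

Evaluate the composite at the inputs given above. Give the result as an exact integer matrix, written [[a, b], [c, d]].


[[-18, 0], [-18, 18]]


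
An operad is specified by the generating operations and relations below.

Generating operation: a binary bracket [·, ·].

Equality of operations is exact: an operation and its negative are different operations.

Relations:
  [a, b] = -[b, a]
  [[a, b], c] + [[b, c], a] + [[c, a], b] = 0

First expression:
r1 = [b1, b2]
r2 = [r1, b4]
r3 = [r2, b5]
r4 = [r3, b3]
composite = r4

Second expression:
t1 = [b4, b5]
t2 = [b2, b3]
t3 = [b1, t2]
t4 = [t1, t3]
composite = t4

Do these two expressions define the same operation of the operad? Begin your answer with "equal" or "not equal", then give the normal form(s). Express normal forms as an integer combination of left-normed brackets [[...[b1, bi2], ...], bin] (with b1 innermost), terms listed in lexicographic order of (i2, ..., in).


Reducing the first expression gives [[[[b1, b2], b4], b5], b3]
Reducing the second expression gives -[[[[b1, b2], b3], b4], b5] + [[[[b1, b2], b3], b5], b4] + [[[[b1, b3], b2], b4], b5] - [[[[b1, b3], b2], b5], b4]
No match — not equal.

not equal: they reduce to [[[[b1, b2], b4], b5], b3] and -[[[[b1, b2], b3], b4], b5] + [[[[b1, b2], b3], b5], b4] + [[[[b1, b3], b2], b4], b5] - [[[[b1, b3], b2], b5], b4]


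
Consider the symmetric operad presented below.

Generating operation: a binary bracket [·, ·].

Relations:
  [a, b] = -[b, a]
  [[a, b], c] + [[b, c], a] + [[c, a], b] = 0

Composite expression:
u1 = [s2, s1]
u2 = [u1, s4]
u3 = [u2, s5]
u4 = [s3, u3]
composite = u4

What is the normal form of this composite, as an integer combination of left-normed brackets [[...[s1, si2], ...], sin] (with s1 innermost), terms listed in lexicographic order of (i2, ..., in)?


[[[[s1, s2], s4], s5], s3]


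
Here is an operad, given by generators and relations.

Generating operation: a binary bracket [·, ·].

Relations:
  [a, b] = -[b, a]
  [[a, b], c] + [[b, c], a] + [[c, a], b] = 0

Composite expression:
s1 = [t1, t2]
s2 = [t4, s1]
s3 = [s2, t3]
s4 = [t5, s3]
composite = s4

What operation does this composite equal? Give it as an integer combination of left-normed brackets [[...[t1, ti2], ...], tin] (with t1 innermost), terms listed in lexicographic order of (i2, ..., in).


[[[[t1, t2], t4], t3], t5]

Expand each bracket as ab - ba; the t1-initial words give the coefficients.
Composite bracket: [t5, [[t4, [t1, t2]], t3]]
Applying ab - ba throughout gives 16 signed words (2^4 = 16).
Only words starting with t1 matter:
  t1t2t4t3t5 (sign +1) contributes +[[[[t1, t2], t4], t3], t5]


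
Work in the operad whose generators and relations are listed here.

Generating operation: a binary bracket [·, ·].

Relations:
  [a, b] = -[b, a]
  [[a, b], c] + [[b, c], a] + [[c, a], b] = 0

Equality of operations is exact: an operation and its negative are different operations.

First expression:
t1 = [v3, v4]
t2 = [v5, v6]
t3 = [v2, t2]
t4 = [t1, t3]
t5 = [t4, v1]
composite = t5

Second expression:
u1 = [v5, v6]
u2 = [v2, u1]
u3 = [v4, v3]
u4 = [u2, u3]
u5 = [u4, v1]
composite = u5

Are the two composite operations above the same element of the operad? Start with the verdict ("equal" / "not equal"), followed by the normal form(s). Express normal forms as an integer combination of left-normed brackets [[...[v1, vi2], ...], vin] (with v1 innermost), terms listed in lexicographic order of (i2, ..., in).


equal; the common form is [[[[[v1, v2], v5], v6], v3], v4] - [[[[[v1, v2], v5], v6], v4], v3] - [[[[[v1, v2], v6], v5], v3], v4] + [[[[[v1, v2], v6], v5], v4], v3] - [[[[[v1, v3], v4], v2], v5], v6] + [[[[[v1, v3], v4], v2], v6], v5] + [[[[[v1, v3], v4], v5], v6], v2] - [[[[[v1, v3], v4], v6], v5], v2] + [[[[[v1, v4], v3], v2], v5], v6] - [[[[[v1, v4], v3], v2], v6], v5] - [[[[[v1, v4], v3], v5], v6], v2] + [[[[[v1, v4], v3], v6], v5], v2] - [[[[[v1, v5], v6], v2], v3], v4] + [[[[[v1, v5], v6], v2], v4], v3] + [[[[[v1, v6], v5], v2], v3], v4] - [[[[[v1, v6], v5], v2], v4], v3]

The first expression, normalized: [[[[[v1, v2], v5], v6], v3], v4] - [[[[[v1, v2], v5], v6], v4], v3] - [[[[[v1, v2], v6], v5], v3], v4] + [[[[[v1, v2], v6], v5], v4], v3] - [[[[[v1, v3], v4], v2], v5], v6] + [[[[[v1, v3], v4], v2], v6], v5] + [[[[[v1, v3], v4], v5], v6], v2] - [[[[[v1, v3], v4], v6], v5], v2] + [[[[[v1, v4], v3], v2], v5], v6] - [[[[[v1, v4], v3], v2], v6], v5] - [[[[[v1, v4], v3], v5], v6], v2] + [[[[[v1, v4], v3], v6], v5], v2] - [[[[[v1, v5], v6], v2], v3], v4] + [[[[[v1, v5], v6], v2], v4], v3] + [[[[[v1, v6], v5], v2], v3], v4] - [[[[[v1, v6], v5], v2], v4], v3]
The second expression, normalized: [[[[[v1, v2], v5], v6], v3], v4] - [[[[[v1, v2], v5], v6], v4], v3] - [[[[[v1, v2], v6], v5], v3], v4] + [[[[[v1, v2], v6], v5], v4], v3] - [[[[[v1, v3], v4], v2], v5], v6] + [[[[[v1, v3], v4], v2], v6], v5] + [[[[[v1, v3], v4], v5], v6], v2] - [[[[[v1, v3], v4], v6], v5], v2] + [[[[[v1, v4], v3], v2], v5], v6] - [[[[[v1, v4], v3], v2], v6], v5] - [[[[[v1, v4], v3], v5], v6], v2] + [[[[[v1, v4], v3], v6], v5], v2] - [[[[[v1, v5], v6], v2], v3], v4] + [[[[[v1, v5], v6], v2], v4], v3] + [[[[[v1, v6], v5], v2], v3], v4] - [[[[[v1, v6], v5], v2], v4], v3]
Both agree, so they are equal.


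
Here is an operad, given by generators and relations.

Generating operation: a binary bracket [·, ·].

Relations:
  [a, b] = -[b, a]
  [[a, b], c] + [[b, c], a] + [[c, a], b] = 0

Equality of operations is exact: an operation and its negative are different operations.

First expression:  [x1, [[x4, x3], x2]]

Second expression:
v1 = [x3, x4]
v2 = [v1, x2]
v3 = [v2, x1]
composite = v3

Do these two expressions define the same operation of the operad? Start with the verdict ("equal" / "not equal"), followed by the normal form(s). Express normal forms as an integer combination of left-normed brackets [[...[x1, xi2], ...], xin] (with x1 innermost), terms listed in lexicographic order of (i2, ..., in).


equal — both sides give [[[x1, x2], x3], x4] - [[[x1, x2], x4], x3] - [[[x1, x3], x4], x2] + [[[x1, x4], x3], x2]

Normal form of the first expression: [[[x1, x2], x3], x4] - [[[x1, x2], x4], x3] - [[[x1, x3], x4], x2] + [[[x1, x4], x3], x2]
Normal form of the second expression: [[[x1, x2], x3], x4] - [[[x1, x2], x4], x3] - [[[x1, x3], x4], x2] + [[[x1, x4], x3], x2]
One common form — equal.


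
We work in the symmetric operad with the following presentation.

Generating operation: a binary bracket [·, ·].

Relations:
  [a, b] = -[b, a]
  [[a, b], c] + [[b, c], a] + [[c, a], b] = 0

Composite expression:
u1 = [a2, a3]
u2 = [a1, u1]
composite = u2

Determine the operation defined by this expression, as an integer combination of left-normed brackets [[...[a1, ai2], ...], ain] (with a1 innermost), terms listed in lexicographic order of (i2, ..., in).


Expand each bracket as ab - ba; the a1-initial words give the coefficients.
Composite bracket: [a1, [a2, a3]]
Under [a, b] = ab - ba we get 4 signed associative words (2^2 = 4).
Words beginning with a1 determine it all:
  a1a2a3 appears with sign +1, giving the term +[[a1, a2], a3]
  a1a3a2 appears with sign -1, giving the term -[[a1, a3], a2]

[[a1, a2], a3] - [[a1, a3], a2]


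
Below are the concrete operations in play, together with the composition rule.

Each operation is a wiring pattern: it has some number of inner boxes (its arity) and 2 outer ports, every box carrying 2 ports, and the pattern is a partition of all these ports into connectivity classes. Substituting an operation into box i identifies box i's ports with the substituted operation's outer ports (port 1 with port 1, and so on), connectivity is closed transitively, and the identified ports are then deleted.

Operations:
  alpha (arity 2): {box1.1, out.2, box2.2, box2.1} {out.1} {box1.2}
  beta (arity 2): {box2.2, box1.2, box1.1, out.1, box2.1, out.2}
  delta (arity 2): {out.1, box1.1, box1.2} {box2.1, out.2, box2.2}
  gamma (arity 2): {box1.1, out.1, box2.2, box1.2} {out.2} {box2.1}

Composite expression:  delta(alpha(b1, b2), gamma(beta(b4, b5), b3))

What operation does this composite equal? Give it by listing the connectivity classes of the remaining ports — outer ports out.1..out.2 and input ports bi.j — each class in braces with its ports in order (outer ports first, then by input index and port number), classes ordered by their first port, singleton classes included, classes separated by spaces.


{out.1, b1.1, b2.1, b2.2} {out.2, b3.2, b4.1, b4.2, b5.1, b5.2} {b1.2} {b3.1}

After gluing at delta, chains via deleted ports link the b-ports.
after alpha, the pattern on (b1, b2) reads {out.1} {out.2, b1.1, b2.1, b2.2} {b1.2} (out.j = its outer ports)
after beta, the pattern on (b4, b5) reads {out.1, out.2, b4.1, b4.2, b5.1, b5.2} (out.j = its outer ports)
after gamma, the pattern on (b4, b5, b3) reads {out.1, b3.2, b4.1, b4.2, b5.1, b5.2} {out.2} {b3.1} (out.j = its outer ports)
after delta, the pattern on (b1, b2, b4, b5, b3) reads {out.1, b1.1, b2.1, b2.2} {out.2, b3.2, b4.1, b4.2, b5.1, b5.2} {b1.2} {b3.1} (out.j = its outer ports)


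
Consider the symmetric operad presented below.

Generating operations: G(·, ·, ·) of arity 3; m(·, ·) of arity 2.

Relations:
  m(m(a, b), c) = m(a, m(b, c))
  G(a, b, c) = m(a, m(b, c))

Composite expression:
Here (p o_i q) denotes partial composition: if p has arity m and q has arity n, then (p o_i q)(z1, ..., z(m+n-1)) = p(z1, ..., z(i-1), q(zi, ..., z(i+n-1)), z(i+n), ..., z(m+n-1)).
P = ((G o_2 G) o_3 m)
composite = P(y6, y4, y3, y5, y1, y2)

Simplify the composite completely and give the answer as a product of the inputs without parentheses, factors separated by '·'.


Under associativity of G, the answer is the y's in reading order.
m(y3, y5) spells out as y3 · y5
G(y4, m(y3, y5), y1) spells out as y4 · y3 · y5 · y1
G(y6, G(y4, m(y3, y5), y1), y2) spells out as y6 · y4 · y3 · y5 · y1 · y2

y6 · y4 · y3 · y5 · y1 · y2


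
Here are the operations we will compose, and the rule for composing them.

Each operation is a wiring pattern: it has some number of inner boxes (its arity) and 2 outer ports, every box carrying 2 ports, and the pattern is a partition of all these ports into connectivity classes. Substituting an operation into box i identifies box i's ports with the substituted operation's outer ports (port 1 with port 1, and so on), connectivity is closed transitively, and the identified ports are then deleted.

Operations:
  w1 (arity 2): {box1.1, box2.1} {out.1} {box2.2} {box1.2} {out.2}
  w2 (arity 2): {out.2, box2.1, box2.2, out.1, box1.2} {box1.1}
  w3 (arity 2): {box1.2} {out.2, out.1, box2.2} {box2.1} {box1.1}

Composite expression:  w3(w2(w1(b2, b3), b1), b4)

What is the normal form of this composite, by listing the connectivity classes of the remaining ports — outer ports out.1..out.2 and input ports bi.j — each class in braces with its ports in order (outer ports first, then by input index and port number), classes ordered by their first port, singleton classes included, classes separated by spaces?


{out.1, out.2, b4.2} {b1.1, b1.2} {b2.1, b3.1} {b2.2} {b3.2} {b4.1}

Connectivity passes through glued w3-boundaries; trace each wire chain.
composing w1 on (b2, b3), with out.j its own outer ports: {out.1} {out.2} {b2.1, b3.1} {b2.2} {b3.2}
composing w2 on (b2, b3, b1), with out.j its own outer ports: {out.1, out.2, b1.1, b1.2} {b2.1, b3.1} {b2.2} {b3.2}
composing w3 on (b2, b3, b1, b4), with out.j its own outer ports: {out.1, out.2, b4.2} {b1.1, b1.2} {b2.1, b3.1} {b2.2} {b3.2} {b4.1}


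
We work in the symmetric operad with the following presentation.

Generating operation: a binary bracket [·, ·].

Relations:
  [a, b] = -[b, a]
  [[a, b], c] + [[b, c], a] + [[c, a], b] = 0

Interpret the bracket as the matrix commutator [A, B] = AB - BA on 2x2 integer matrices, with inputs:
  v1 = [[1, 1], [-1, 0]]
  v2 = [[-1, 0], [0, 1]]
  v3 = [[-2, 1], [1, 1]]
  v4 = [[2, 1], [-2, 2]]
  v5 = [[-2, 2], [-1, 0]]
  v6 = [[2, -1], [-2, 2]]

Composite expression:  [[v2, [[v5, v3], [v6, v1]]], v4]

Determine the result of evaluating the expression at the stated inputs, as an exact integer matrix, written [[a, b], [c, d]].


[[-156, 0], [0, 156]]

[v5, v3] = [[3, 4], [5, -3]]
[v6, v1] = [[3, 1], [-2, -3]]
[[v5, v3], [v6, v1]] = [[-13, -18], [42, 13]]
[v2, [[v5, v3], [v6, v1]]] = [[0, 36], [84, 0]]
[[v2, [[v5, v3], [v6, v1]]], v4] = [[-156, 0], [0, 156]]


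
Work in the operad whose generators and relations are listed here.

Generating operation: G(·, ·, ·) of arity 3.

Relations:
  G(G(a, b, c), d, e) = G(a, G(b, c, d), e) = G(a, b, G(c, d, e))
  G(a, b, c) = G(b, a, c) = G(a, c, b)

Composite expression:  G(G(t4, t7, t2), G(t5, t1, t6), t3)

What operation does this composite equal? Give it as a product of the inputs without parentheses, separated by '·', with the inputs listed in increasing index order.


t1 · t2 · t3 · t4 · t5 · t6 · t7

With G associative and commutative, the t-input set is all that matters.
G(t4, t7, t2) linearizes to t4 · t7 · t2
G(t5, t1, t6) linearizes to t5 · t1 · t6
G(G(t4, t7, t2), G(t5, t1, t6), t3) linearizes to t4 · t7 · t2 · t5 · t1 · t6 · t3
commutativity sorts the factors: t1 · t2 · t3 · t4 · t5 · t6 · t7


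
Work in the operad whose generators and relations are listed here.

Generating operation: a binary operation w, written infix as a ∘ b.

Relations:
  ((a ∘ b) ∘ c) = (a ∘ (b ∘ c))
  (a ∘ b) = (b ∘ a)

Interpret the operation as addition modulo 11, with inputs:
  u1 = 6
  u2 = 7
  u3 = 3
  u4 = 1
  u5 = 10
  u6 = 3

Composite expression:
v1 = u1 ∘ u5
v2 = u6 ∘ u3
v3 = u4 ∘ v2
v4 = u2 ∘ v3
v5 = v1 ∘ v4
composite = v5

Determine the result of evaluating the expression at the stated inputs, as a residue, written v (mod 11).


8 (mod 11)

(u1 ∘ u5) = 5
(u6 ∘ u3) = 6
(u4 ∘ (u6 ∘ u3)) = 7
(u2 ∘ (u4 ∘ (u6 ∘ u3))) = 3
((u1 ∘ u5) ∘ (u2 ∘ (u4 ∘ (u6 ∘ u3)))) = 8


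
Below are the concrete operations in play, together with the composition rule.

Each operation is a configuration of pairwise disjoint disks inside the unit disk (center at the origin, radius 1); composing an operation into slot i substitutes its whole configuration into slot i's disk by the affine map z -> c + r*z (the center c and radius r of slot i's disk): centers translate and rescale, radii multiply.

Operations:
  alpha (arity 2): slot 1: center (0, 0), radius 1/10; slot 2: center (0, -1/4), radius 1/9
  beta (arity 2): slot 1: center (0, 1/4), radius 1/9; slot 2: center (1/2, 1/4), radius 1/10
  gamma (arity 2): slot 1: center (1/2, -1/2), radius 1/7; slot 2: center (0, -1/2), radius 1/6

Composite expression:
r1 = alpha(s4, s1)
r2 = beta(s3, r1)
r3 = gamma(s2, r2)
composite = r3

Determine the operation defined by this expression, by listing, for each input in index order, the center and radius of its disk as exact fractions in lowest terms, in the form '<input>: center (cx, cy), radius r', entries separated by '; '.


s1: center (1/12, -37/80), radius 1/540; s2: center (1/2, -1/2), radius 1/7; s3: center (0, -11/24), radius 1/54; s4: center (1/12, -11/24), radius 1/600

Each s-disk chains the slot maps above it in gamma; radii multiply.
tracing s2 down its 1-map path: center (1/2, -1/2), radius 1/7
tracing s3 down its 2-map path: center (0, -11/24), radius 1/54
tracing s4 down its 3-map path: center (1/12, -11/24), radius 1/600
tracing s1 down its 3-map path: center (1/12, -37/80), radius 1/540
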